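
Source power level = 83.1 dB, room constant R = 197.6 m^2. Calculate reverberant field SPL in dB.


Given values:
  Lw = 83.1 dB, R = 197.6 m^2
Formula: SPL = Lw + 10 * log10(4 / R)
Compute 4 / R = 4 / 197.6 = 0.020243
Compute 10 * log10(0.020243) = -16.9373
SPL = 83.1 + (-16.9373) = 66.16

66.16 dB


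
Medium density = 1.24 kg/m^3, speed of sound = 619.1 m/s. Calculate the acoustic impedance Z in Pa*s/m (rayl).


Given values:
  rho = 1.24 kg/m^3
  c = 619.1 m/s
Formula: Z = rho * c
Z = 1.24 * 619.1
Z = 767.68

767.68 rayl


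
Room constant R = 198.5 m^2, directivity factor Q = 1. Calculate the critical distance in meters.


Given values:
  R = 198.5 m^2, Q = 1
Formula: d_c = 0.141 * sqrt(Q * R)
Compute Q * R = 1 * 198.5 = 198.5
Compute sqrt(198.5) = 14.089
d_c = 0.141 * 14.089 = 1.987

1.987 m


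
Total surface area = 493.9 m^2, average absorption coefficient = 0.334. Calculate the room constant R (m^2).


Given values:
  S = 493.9 m^2, alpha = 0.334
Formula: R = S * alpha / (1 - alpha)
Numerator: 493.9 * 0.334 = 164.9626
Denominator: 1 - 0.334 = 0.666
R = 164.9626 / 0.666 = 247.69

247.69 m^2


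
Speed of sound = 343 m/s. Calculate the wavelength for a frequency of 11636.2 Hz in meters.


Given values:
  c = 343 m/s, f = 11636.2 Hz
Formula: lambda = c / f
lambda = 343 / 11636.2
lambda = 0.0295

0.0295 m


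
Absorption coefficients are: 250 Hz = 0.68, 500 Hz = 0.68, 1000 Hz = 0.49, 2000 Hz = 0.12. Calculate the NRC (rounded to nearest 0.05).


Given values:
  a_250 = 0.68, a_500 = 0.68
  a_1000 = 0.49, a_2000 = 0.12
Formula: NRC = (a250 + a500 + a1000 + a2000) / 4
Sum = 0.68 + 0.68 + 0.49 + 0.12 = 1.97
NRC = 1.97 / 4 = 0.4925
Rounded to nearest 0.05: 0.5

0.5


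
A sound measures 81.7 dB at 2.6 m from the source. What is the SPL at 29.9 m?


Given values:
  SPL1 = 81.7 dB, r1 = 2.6 m, r2 = 29.9 m
Formula: SPL2 = SPL1 - 20 * log10(r2 / r1)
Compute ratio: r2 / r1 = 29.9 / 2.6 = 11.5
Compute log10: log10(11.5) = 1.060698
Compute drop: 20 * 1.060698 = 21.214
SPL2 = 81.7 - 21.214 = 60.49

60.49 dB


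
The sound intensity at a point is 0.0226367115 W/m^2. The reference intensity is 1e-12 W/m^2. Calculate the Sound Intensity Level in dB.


Given values:
  I = 0.0226367115 W/m^2
  I_ref = 1e-12 W/m^2
Formula: SIL = 10 * log10(I / I_ref)
Compute ratio: I / I_ref = 22636711500
Compute log10: log10(22636711500) = 10.354813
Multiply: SIL = 10 * 10.354813 = 103.55

103.55 dB


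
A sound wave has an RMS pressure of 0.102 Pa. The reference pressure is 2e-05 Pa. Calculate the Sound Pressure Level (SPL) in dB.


Given values:
  p = 0.102 Pa
  p_ref = 2e-05 Pa
Formula: SPL = 20 * log10(p / p_ref)
Compute ratio: p / p_ref = 0.102 / 2e-05 = 5100
Compute log10: log10(5100) = 3.70757
Multiply: SPL = 20 * 3.70757 = 74.15

74.15 dB


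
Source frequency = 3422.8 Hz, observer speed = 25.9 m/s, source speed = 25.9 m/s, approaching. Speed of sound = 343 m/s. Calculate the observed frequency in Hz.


Given values:
  f_s = 3422.8 Hz, v_o = 25.9 m/s, v_s = 25.9 m/s
  Direction: approaching
Formula: f_o = f_s * (c + v_o) / (c - v_s)
Numerator: c + v_o = 343 + 25.9 = 368.9
Denominator: c - v_s = 343 - 25.9 = 317.1
f_o = 3422.8 * 368.9 / 317.1 = 3981.93

3981.93 Hz


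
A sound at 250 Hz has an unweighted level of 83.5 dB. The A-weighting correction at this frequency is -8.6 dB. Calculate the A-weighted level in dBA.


Given values:
  SPL = 83.5 dB
  A-weighting at 250 Hz = -8.6 dB
Formula: L_A = SPL + A_weight
L_A = 83.5 + (-8.6)
L_A = 74.9

74.9 dBA


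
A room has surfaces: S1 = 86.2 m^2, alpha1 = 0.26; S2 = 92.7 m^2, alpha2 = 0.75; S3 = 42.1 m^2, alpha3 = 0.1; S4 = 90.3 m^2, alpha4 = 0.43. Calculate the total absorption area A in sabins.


Given surfaces:
  Surface 1: 86.2 * 0.26 = 22.412
  Surface 2: 92.7 * 0.75 = 69.525
  Surface 3: 42.1 * 0.1 = 4.21
  Surface 4: 90.3 * 0.43 = 38.829
Formula: A = sum(Si * alpha_i)
A = 22.412 + 69.525 + 4.21 + 38.829
A = 134.98

134.98 sabins


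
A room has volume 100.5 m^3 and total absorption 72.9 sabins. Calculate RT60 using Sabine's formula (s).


Given values:
  V = 100.5 m^3
  A = 72.9 sabins
Formula: RT60 = 0.161 * V / A
Numerator: 0.161 * 100.5 = 16.1805
RT60 = 16.1805 / 72.9 = 0.222

0.222 s


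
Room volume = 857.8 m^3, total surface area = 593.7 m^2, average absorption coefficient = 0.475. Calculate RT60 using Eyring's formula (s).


Given values:
  V = 857.8 m^3, S = 593.7 m^2, alpha = 0.475
Formula: RT60 = 0.161 * V / (-S * ln(1 - alpha))
Compute ln(1 - 0.475) = ln(0.525) = -0.644357
Denominator: -593.7 * -0.644357 = 382.5548
Numerator: 0.161 * 857.8 = 138.1058
RT60 = 138.1058 / 382.5548 = 0.361

0.361 s


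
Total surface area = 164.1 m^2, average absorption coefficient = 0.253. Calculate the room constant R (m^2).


Given values:
  S = 164.1 m^2, alpha = 0.253
Formula: R = S * alpha / (1 - alpha)
Numerator: 164.1 * 0.253 = 41.5173
Denominator: 1 - 0.253 = 0.747
R = 41.5173 / 0.747 = 55.58

55.58 m^2


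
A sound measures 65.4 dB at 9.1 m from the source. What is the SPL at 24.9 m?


Given values:
  SPL1 = 65.4 dB, r1 = 9.1 m, r2 = 24.9 m
Formula: SPL2 = SPL1 - 20 * log10(r2 / r1)
Compute ratio: r2 / r1 = 24.9 / 9.1 = 2.7363
Compute log10: log10(2.7363) = 0.437164
Compute drop: 20 * 0.437164 = 8.7433
SPL2 = 65.4 - 8.7433 = 56.66

56.66 dB


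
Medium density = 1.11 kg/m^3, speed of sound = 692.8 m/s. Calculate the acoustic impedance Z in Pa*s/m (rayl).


Given values:
  rho = 1.11 kg/m^3
  c = 692.8 m/s
Formula: Z = rho * c
Z = 1.11 * 692.8
Z = 769.01

769.01 rayl


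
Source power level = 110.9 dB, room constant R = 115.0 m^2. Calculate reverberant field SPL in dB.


Given values:
  Lw = 110.9 dB, R = 115.0 m^2
Formula: SPL = Lw + 10 * log10(4 / R)
Compute 4 / R = 4 / 115.0 = 0.034783
Compute 10 * log10(0.034783) = -14.5863
SPL = 110.9 + (-14.5863) = 96.31

96.31 dB


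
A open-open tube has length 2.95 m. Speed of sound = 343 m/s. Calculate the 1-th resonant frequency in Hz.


Given values:
  Tube type: open-open, L = 2.95 m, c = 343 m/s, n = 1
Formula: f_n = n * c / (2 * L)
Compute 2 * L = 2 * 2.95 = 5.9
f = 1 * 343 / 5.9
f = 58.14

58.14 Hz


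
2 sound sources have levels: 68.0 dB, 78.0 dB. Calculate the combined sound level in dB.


Formula: L_total = 10 * log10( sum(10^(Li/10)) )
  Source 1: 10^(68.0/10) = 6309573.4448
  Source 2: 10^(78.0/10) = 63095734.448
Sum of linear values = 69405307.8928
L_total = 10 * log10(69405307.8928) = 78.41

78.41 dB


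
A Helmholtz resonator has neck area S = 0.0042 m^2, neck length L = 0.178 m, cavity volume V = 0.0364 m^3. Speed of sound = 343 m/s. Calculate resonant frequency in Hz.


Given values:
  S = 0.0042 m^2, L = 0.178 m, V = 0.0364 m^3, c = 343 m/s
Formula: f = (c / (2*pi)) * sqrt(S / (V * L))
Compute V * L = 0.0364 * 0.178 = 0.0064792
Compute S / (V * L) = 0.0042 / 0.0064792 = 0.6482
Compute sqrt(0.6482) = 0.805109
Compute c / (2*pi) = 343 / 6.283185 = 54.590148
f = 54.590148 * 0.805109 = 43.95

43.95 Hz


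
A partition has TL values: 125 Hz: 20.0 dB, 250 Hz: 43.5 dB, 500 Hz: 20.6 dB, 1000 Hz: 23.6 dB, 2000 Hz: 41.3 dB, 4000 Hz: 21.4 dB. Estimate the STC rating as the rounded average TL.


Given TL values at each frequency:
  125 Hz: 20.0 dB
  250 Hz: 43.5 dB
  500 Hz: 20.6 dB
  1000 Hz: 23.6 dB
  2000 Hz: 41.3 dB
  4000 Hz: 21.4 dB
Formula: STC ~ round(average of TL values)
Sum = 20.0 + 43.5 + 20.6 + 23.6 + 41.3 + 21.4 = 170.4
Average = 170.4 / 6 = 28.4
Rounded: 28

28


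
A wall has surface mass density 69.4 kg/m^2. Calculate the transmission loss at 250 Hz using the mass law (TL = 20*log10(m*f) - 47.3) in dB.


Given values:
  m = 69.4 kg/m^2, f = 250 Hz
Formula: TL = 20 * log10(m * f) - 47.3
Compute m * f = 69.4 * 250 = 17350.0
Compute log10(17350.0) = 4.239299
Compute 20 * 4.239299 = 84.786
TL = 84.786 - 47.3 = 37.49

37.49 dB


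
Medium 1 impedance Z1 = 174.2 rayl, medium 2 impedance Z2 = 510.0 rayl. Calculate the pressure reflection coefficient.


Given values:
  Z1 = 174.2 rayl, Z2 = 510.0 rayl
Formula: R = (Z2 - Z1) / (Z2 + Z1)
Numerator: Z2 - Z1 = 510.0 - 174.2 = 335.8
Denominator: Z2 + Z1 = 510.0 + 174.2 = 684.2
R = 335.8 / 684.2 = 0.4908

0.4908


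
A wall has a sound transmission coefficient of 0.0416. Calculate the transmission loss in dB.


Given values:
  tau = 0.0416
Formula: TL = 10 * log10(1 / tau)
Compute 1 / tau = 1 / 0.0416 = 24.0385
Compute log10(24.0385) = 1.380907
TL = 10 * 1.380907 = 13.81

13.81 dB


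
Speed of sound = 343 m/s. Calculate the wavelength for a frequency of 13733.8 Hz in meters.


Given values:
  c = 343 m/s, f = 13733.8 Hz
Formula: lambda = c / f
lambda = 343 / 13733.8
lambda = 0.025

0.025 m


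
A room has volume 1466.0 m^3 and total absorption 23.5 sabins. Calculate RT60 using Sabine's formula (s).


Given values:
  V = 1466.0 m^3
  A = 23.5 sabins
Formula: RT60 = 0.161 * V / A
Numerator: 0.161 * 1466.0 = 236.026
RT60 = 236.026 / 23.5 = 10.044

10.044 s


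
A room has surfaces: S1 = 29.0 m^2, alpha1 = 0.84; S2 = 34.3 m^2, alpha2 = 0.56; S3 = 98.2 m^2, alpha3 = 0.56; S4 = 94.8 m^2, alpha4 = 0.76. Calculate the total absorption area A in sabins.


Given surfaces:
  Surface 1: 29.0 * 0.84 = 24.36
  Surface 2: 34.3 * 0.56 = 19.208
  Surface 3: 98.2 * 0.56 = 54.992
  Surface 4: 94.8 * 0.76 = 72.048
Formula: A = sum(Si * alpha_i)
A = 24.36 + 19.208 + 54.992 + 72.048
A = 170.61

170.61 sabins


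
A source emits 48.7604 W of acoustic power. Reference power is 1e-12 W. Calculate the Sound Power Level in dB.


Given values:
  W = 48.7604 W
  W_ref = 1e-12 W
Formula: SWL = 10 * log10(W / W_ref)
Compute ratio: W / W_ref = 48760400000000
Compute log10: log10(48760400000000) = 13.688067
Multiply: SWL = 10 * 13.688067 = 136.88

136.88 dB


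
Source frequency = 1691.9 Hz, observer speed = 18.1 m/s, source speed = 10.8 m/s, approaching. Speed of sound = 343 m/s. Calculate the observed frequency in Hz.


Given values:
  f_s = 1691.9 Hz, v_o = 18.1 m/s, v_s = 10.8 m/s
  Direction: approaching
Formula: f_o = f_s * (c + v_o) / (c - v_s)
Numerator: c + v_o = 343 + 18.1 = 361.1
Denominator: c - v_s = 343 - 10.8 = 332.2
f_o = 1691.9 * 361.1 / 332.2 = 1839.09

1839.09 Hz


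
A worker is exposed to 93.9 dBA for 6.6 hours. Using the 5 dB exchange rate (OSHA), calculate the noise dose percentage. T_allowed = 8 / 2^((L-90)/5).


Given values:
  L = 93.9 dBA, T = 6.6 hours
Formula: T_allowed = 8 / 2^((L - 90) / 5)
Compute exponent: (93.9 - 90) / 5 = 0.78
Compute 2^(0.78) = 1.717131
T_allowed = 8 / 1.717131 = 4.658934 hours
Dose = (T / T_allowed) * 100
Dose = (6.6 / 4.658934) * 100 = 141.66

141.66 %


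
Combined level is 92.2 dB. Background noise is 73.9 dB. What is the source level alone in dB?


Given values:
  L_total = 92.2 dB, L_bg = 73.9 dB
Formula: L_source = 10 * log10(10^(L_total/10) - 10^(L_bg/10))
Convert to linear:
  10^(92.2/10) = 1659586907.4376
  10^(73.9/10) = 24547089.1569
Difference: 1659586907.4376 - 24547089.1569 = 1635039818.2807
L_source = 10 * log10(1635039818.2807) = 92.14

92.14 dB


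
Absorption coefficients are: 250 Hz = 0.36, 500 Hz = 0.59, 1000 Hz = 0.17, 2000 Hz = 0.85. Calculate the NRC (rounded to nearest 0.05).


Given values:
  a_250 = 0.36, a_500 = 0.59
  a_1000 = 0.17, a_2000 = 0.85
Formula: NRC = (a250 + a500 + a1000 + a2000) / 4
Sum = 0.36 + 0.59 + 0.17 + 0.85 = 1.97
NRC = 1.97 / 4 = 0.4925
Rounded to nearest 0.05: 0.5

0.5


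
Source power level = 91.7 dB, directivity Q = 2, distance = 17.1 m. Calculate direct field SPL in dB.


Given values:
  Lw = 91.7 dB, Q = 2, r = 17.1 m
Formula: SPL = Lw + 10 * log10(Q / (4 * pi * r^2))
Compute 4 * pi * r^2 = 4 * pi * 17.1^2 = 3674.5324
Compute Q / denom = 2 / 3674.5324 = 0.00054429
Compute 10 * log10(0.00054429) = -32.6417
SPL = 91.7 + (-32.6417) = 59.06

59.06 dB


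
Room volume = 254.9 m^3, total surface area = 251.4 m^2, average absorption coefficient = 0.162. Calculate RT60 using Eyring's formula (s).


Given values:
  V = 254.9 m^3, S = 251.4 m^2, alpha = 0.162
Formula: RT60 = 0.161 * V / (-S * ln(1 - alpha))
Compute ln(1 - 0.162) = ln(0.838) = -0.176737
Denominator: -251.4 * -0.176737 = 44.4317
Numerator: 0.161 * 254.9 = 41.0389
RT60 = 41.0389 / 44.4317 = 0.924

0.924 s


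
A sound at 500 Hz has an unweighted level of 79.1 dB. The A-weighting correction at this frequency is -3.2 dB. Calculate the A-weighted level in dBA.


Given values:
  SPL = 79.1 dB
  A-weighting at 500 Hz = -3.2 dB
Formula: L_A = SPL + A_weight
L_A = 79.1 + (-3.2)
L_A = 75.9

75.9 dBA


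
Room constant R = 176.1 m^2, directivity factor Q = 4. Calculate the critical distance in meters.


Given values:
  R = 176.1 m^2, Q = 4
Formula: d_c = 0.141 * sqrt(Q * R)
Compute Q * R = 4 * 176.1 = 704.4
Compute sqrt(704.4) = 26.5405
d_c = 0.141 * 26.5405 = 3.742

3.742 m


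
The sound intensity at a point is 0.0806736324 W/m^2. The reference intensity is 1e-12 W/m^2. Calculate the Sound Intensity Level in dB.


Given values:
  I = 0.0806736324 W/m^2
  I_ref = 1e-12 W/m^2
Formula: SIL = 10 * log10(I / I_ref)
Compute ratio: I / I_ref = 80673632400
Compute log10: log10(80673632400) = 10.906732
Multiply: SIL = 10 * 10.906732 = 109.07

109.07 dB


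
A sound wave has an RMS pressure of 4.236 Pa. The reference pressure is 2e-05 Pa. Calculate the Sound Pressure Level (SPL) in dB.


Given values:
  p = 4.236 Pa
  p_ref = 2e-05 Pa
Formula: SPL = 20 * log10(p / p_ref)
Compute ratio: p / p_ref = 4.236 / 2e-05 = 211800
Compute log10: log10(211800) = 5.325926
Multiply: SPL = 20 * 5.325926 = 106.52

106.52 dB


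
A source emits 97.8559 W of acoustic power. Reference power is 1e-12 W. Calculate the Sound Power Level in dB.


Given values:
  W = 97.8559 W
  W_ref = 1e-12 W
Formula: SWL = 10 * log10(W / W_ref)
Compute ratio: W / W_ref = 97855900000000
Compute log10: log10(97855900000000) = 13.990587
Multiply: SWL = 10 * 13.990587 = 139.91

139.91 dB


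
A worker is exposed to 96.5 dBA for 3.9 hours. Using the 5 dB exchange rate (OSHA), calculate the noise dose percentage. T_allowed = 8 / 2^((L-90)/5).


Given values:
  L = 96.5 dBA, T = 3.9 hours
Formula: T_allowed = 8 / 2^((L - 90) / 5)
Compute exponent: (96.5 - 90) / 5 = 1.3
Compute 2^(1.3) = 2.462289
T_allowed = 8 / 2.462289 = 3.249009 hours
Dose = (T / T_allowed) * 100
Dose = (3.9 / 3.249009) * 100 = 120.04

120.04 %


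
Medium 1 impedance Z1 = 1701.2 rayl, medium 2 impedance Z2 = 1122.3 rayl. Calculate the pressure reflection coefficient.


Given values:
  Z1 = 1701.2 rayl, Z2 = 1122.3 rayl
Formula: R = (Z2 - Z1) / (Z2 + Z1)
Numerator: Z2 - Z1 = 1122.3 - 1701.2 = -578.9
Denominator: Z2 + Z1 = 1122.3 + 1701.2 = 2823.5
R = -578.9 / 2823.5 = -0.205

-0.205


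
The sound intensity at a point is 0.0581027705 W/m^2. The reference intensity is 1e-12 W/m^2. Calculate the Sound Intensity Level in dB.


Given values:
  I = 0.0581027705 W/m^2
  I_ref = 1e-12 W/m^2
Formula: SIL = 10 * log10(I / I_ref)
Compute ratio: I / I_ref = 58102770500
Compute log10: log10(58102770500) = 10.764197
Multiply: SIL = 10 * 10.764197 = 107.64

107.64 dB


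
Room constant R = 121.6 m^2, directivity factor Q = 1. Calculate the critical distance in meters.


Given values:
  R = 121.6 m^2, Q = 1
Formula: d_c = 0.141 * sqrt(Q * R)
Compute Q * R = 1 * 121.6 = 121.6
Compute sqrt(121.6) = 11.0272
d_c = 0.141 * 11.0272 = 1.555

1.555 m


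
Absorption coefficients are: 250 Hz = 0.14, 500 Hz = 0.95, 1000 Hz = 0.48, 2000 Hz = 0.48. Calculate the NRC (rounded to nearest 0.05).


Given values:
  a_250 = 0.14, a_500 = 0.95
  a_1000 = 0.48, a_2000 = 0.48
Formula: NRC = (a250 + a500 + a1000 + a2000) / 4
Sum = 0.14 + 0.95 + 0.48 + 0.48 = 2.05
NRC = 2.05 / 4 = 0.5125
Rounded to nearest 0.05: 0.5

0.5


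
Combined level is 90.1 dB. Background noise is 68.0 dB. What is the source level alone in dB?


Given values:
  L_total = 90.1 dB, L_bg = 68.0 dB
Formula: L_source = 10 * log10(10^(L_total/10) - 10^(L_bg/10))
Convert to linear:
  10^(90.1/10) = 1023292992.2808
  10^(68.0/10) = 6309573.4448
Difference: 1023292992.2808 - 6309573.4448 = 1016983418.836
L_source = 10 * log10(1016983418.836) = 90.07

90.07 dB


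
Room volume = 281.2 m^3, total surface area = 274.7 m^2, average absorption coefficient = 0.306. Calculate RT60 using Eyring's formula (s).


Given values:
  V = 281.2 m^3, S = 274.7 m^2, alpha = 0.306
Formula: RT60 = 0.161 * V / (-S * ln(1 - alpha))
Compute ln(1 - 0.306) = ln(0.694) = -0.365283
Denominator: -274.7 * -0.365283 = 100.3432
Numerator: 0.161 * 281.2 = 45.2732
RT60 = 45.2732 / 100.3432 = 0.451

0.451 s


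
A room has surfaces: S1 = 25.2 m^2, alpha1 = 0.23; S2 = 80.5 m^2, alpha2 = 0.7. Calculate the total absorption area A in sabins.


Given surfaces:
  Surface 1: 25.2 * 0.23 = 5.796
  Surface 2: 80.5 * 0.7 = 56.35
Formula: A = sum(Si * alpha_i)
A = 5.796 + 56.35
A = 62.15

62.15 sabins


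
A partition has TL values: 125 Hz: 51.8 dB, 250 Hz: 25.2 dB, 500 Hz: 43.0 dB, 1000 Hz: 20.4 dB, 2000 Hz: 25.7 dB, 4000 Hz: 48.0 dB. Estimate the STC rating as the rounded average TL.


Given TL values at each frequency:
  125 Hz: 51.8 dB
  250 Hz: 25.2 dB
  500 Hz: 43.0 dB
  1000 Hz: 20.4 dB
  2000 Hz: 25.7 dB
  4000 Hz: 48.0 dB
Formula: STC ~ round(average of TL values)
Sum = 51.8 + 25.2 + 43.0 + 20.4 + 25.7 + 48.0 = 214.1
Average = 214.1 / 6 = 35.68
Rounded: 36

36


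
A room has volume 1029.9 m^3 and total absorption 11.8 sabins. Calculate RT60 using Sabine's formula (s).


Given values:
  V = 1029.9 m^3
  A = 11.8 sabins
Formula: RT60 = 0.161 * V / A
Numerator: 0.161 * 1029.9 = 165.8139
RT60 = 165.8139 / 11.8 = 14.052

14.052 s


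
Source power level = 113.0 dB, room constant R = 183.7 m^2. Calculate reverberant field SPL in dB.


Given values:
  Lw = 113.0 dB, R = 183.7 m^2
Formula: SPL = Lw + 10 * log10(4 / R)
Compute 4 / R = 4 / 183.7 = 0.021775
Compute 10 * log10(0.021775) = -16.6204
SPL = 113.0 + (-16.6204) = 96.38

96.38 dB


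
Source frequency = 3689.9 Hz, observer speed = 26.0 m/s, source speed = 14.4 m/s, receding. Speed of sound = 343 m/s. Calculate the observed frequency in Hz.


Given values:
  f_s = 3689.9 Hz, v_o = 26.0 m/s, v_s = 14.4 m/s
  Direction: receding
Formula: f_o = f_s * (c - v_o) / (c + v_s)
Numerator: c - v_o = 343 - 26.0 = 317.0
Denominator: c + v_s = 343 + 14.4 = 357.4
f_o = 3689.9 * 317.0 / 357.4 = 3272.8

3272.8 Hz


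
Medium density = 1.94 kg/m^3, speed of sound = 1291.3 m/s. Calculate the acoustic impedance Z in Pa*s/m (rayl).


Given values:
  rho = 1.94 kg/m^3
  c = 1291.3 m/s
Formula: Z = rho * c
Z = 1.94 * 1291.3
Z = 2505.12

2505.12 rayl


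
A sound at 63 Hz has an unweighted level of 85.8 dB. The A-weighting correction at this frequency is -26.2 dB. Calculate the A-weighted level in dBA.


Given values:
  SPL = 85.8 dB
  A-weighting at 63 Hz = -26.2 dB
Formula: L_A = SPL + A_weight
L_A = 85.8 + (-26.2)
L_A = 59.6

59.6 dBA


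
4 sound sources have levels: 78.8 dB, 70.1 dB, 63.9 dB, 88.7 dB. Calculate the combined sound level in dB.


Formula: L_total = 10 * log10( sum(10^(Li/10)) )
  Source 1: 10^(78.8/10) = 75857757.5029
  Source 2: 10^(70.1/10) = 10232929.9228
  Source 3: 10^(63.9/10) = 2454708.9157
  Source 4: 10^(88.7/10) = 741310241.3009
Sum of linear values = 829855637.6423
L_total = 10 * log10(829855637.6423) = 89.19

89.19 dB


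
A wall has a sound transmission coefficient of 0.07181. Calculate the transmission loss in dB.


Given values:
  tau = 0.07181
Formula: TL = 10 * log10(1 / tau)
Compute 1 / tau = 1 / 0.07181 = 13.9256
Compute log10(13.9256) = 1.143814
TL = 10 * 1.143814 = 11.44

11.44 dB


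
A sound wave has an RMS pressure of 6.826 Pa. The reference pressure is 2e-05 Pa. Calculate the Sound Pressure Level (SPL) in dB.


Given values:
  p = 6.826 Pa
  p_ref = 2e-05 Pa
Formula: SPL = 20 * log10(p / p_ref)
Compute ratio: p / p_ref = 6.826 / 2e-05 = 341300
Compute log10: log10(341300) = 5.533136
Multiply: SPL = 20 * 5.533136 = 110.66

110.66 dB


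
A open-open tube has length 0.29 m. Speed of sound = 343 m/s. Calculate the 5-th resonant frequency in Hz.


Given values:
  Tube type: open-open, L = 0.29 m, c = 343 m/s, n = 5
Formula: f_n = n * c / (2 * L)
Compute 2 * L = 2 * 0.29 = 0.58
f = 5 * 343 / 0.58
f = 2956.9

2956.9 Hz


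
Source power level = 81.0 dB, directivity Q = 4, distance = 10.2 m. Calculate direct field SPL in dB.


Given values:
  Lw = 81.0 dB, Q = 4, r = 10.2 m
Formula: SPL = Lw + 10 * log10(Q / (4 * pi * r^2))
Compute 4 * pi * r^2 = 4 * pi * 10.2^2 = 1307.4052
Compute Q / denom = 4 / 1307.4052 = 0.0030595
Compute 10 * log10(0.0030595) = -25.1435
SPL = 81.0 + (-25.1435) = 55.86

55.86 dB


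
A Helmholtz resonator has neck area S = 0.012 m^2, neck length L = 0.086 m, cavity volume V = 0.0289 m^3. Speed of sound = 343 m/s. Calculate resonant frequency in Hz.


Given values:
  S = 0.012 m^2, L = 0.086 m, V = 0.0289 m^3, c = 343 m/s
Formula: f = (c / (2*pi)) * sqrt(S / (V * L))
Compute V * L = 0.0289 * 0.086 = 0.0024854
Compute S / (V * L) = 0.012 / 0.0024854 = 4.8282
Compute sqrt(4.8282) = 2.197317
Compute c / (2*pi) = 343 / 6.283185 = 54.590148
f = 54.590148 * 2.197317 = 119.95

119.95 Hz


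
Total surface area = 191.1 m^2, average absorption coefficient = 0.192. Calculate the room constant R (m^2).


Given values:
  S = 191.1 m^2, alpha = 0.192
Formula: R = S * alpha / (1 - alpha)
Numerator: 191.1 * 0.192 = 36.6912
Denominator: 1 - 0.192 = 0.808
R = 36.6912 / 0.808 = 45.41

45.41 m^2


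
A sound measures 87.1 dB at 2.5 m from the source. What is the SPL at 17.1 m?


Given values:
  SPL1 = 87.1 dB, r1 = 2.5 m, r2 = 17.1 m
Formula: SPL2 = SPL1 - 20 * log10(r2 / r1)
Compute ratio: r2 / r1 = 17.1 / 2.5 = 6.84
Compute log10: log10(6.84) = 0.835056
Compute drop: 20 * 0.835056 = 16.7011
SPL2 = 87.1 - 16.7011 = 70.4

70.4 dB


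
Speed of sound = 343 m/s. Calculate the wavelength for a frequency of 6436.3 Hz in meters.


Given values:
  c = 343 m/s, f = 6436.3 Hz
Formula: lambda = c / f
lambda = 343 / 6436.3
lambda = 0.0533

0.0533 m


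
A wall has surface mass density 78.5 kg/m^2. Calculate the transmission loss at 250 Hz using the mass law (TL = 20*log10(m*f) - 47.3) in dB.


Given values:
  m = 78.5 kg/m^2, f = 250 Hz
Formula: TL = 20 * log10(m * f) - 47.3
Compute m * f = 78.5 * 250 = 19625.0
Compute log10(19625.0) = 4.29281
Compute 20 * 4.29281 = 85.8562
TL = 85.8562 - 47.3 = 38.56

38.56 dB


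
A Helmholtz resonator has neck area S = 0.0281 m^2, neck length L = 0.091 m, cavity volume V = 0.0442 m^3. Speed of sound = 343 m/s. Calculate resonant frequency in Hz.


Given values:
  S = 0.0281 m^2, L = 0.091 m, V = 0.0442 m^3, c = 343 m/s
Formula: f = (c / (2*pi)) * sqrt(S / (V * L))
Compute V * L = 0.0442 * 0.091 = 0.0040222
Compute S / (V * L) = 0.0281 / 0.0040222 = 6.9862
Compute sqrt(6.9862) = 2.643142
Compute c / (2*pi) = 343 / 6.283185 = 54.590148
f = 54.590148 * 2.643142 = 144.29

144.29 Hz


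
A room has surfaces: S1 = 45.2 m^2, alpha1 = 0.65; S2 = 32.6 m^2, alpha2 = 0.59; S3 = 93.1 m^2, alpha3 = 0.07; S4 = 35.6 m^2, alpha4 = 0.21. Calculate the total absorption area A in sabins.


Given surfaces:
  Surface 1: 45.2 * 0.65 = 29.38
  Surface 2: 32.6 * 0.59 = 19.234
  Surface 3: 93.1 * 0.07 = 6.517
  Surface 4: 35.6 * 0.21 = 7.476
Formula: A = sum(Si * alpha_i)
A = 29.38 + 19.234 + 6.517 + 7.476
A = 62.61

62.61 sabins


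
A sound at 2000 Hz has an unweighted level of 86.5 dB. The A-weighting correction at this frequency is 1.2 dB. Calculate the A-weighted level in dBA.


Given values:
  SPL = 86.5 dB
  A-weighting at 2000 Hz = 1.2 dB
Formula: L_A = SPL + A_weight
L_A = 86.5 + (1.2)
L_A = 87.7

87.7 dBA


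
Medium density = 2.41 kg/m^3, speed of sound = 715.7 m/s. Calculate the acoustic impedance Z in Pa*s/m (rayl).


Given values:
  rho = 2.41 kg/m^3
  c = 715.7 m/s
Formula: Z = rho * c
Z = 2.41 * 715.7
Z = 1724.84

1724.84 rayl


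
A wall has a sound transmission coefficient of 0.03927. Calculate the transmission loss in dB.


Given values:
  tau = 0.03927
Formula: TL = 10 * log10(1 / tau)
Compute 1 / tau = 1 / 0.03927 = 25.4647
Compute log10(25.4647) = 1.405939
TL = 10 * 1.405939 = 14.06

14.06 dB


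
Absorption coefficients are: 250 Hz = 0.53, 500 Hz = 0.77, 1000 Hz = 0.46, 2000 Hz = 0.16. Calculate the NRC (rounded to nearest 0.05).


Given values:
  a_250 = 0.53, a_500 = 0.77
  a_1000 = 0.46, a_2000 = 0.16
Formula: NRC = (a250 + a500 + a1000 + a2000) / 4
Sum = 0.53 + 0.77 + 0.46 + 0.16 = 1.92
NRC = 1.92 / 4 = 0.48
Rounded to nearest 0.05: 0.5

0.5


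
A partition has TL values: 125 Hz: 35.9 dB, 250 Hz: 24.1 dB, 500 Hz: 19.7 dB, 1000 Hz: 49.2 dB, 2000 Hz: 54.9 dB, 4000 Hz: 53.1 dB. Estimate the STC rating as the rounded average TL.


Given TL values at each frequency:
  125 Hz: 35.9 dB
  250 Hz: 24.1 dB
  500 Hz: 19.7 dB
  1000 Hz: 49.2 dB
  2000 Hz: 54.9 dB
  4000 Hz: 53.1 dB
Formula: STC ~ round(average of TL values)
Sum = 35.9 + 24.1 + 19.7 + 49.2 + 54.9 + 53.1 = 236.9
Average = 236.9 / 6 = 39.48
Rounded: 39

39


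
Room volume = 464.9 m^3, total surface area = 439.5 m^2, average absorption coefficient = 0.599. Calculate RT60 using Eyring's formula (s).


Given values:
  V = 464.9 m^3, S = 439.5 m^2, alpha = 0.599
Formula: RT60 = 0.161 * V / (-S * ln(1 - alpha))
Compute ln(1 - 0.599) = ln(0.401) = -0.913794
Denominator: -439.5 * -0.913794 = 401.6125
Numerator: 0.161 * 464.9 = 74.8489
RT60 = 74.8489 / 401.6125 = 0.186

0.186 s


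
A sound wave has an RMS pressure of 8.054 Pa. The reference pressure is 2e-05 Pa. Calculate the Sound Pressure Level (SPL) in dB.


Given values:
  p = 8.054 Pa
  p_ref = 2e-05 Pa
Formula: SPL = 20 * log10(p / p_ref)
Compute ratio: p / p_ref = 8.054 / 2e-05 = 402700
Compute log10: log10(402700) = 5.604982
Multiply: SPL = 20 * 5.604982 = 112.1

112.1 dB


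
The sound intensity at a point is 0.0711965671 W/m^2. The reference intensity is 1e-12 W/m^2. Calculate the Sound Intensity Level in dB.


Given values:
  I = 0.0711965671 W/m^2
  I_ref = 1e-12 W/m^2
Formula: SIL = 10 * log10(I / I_ref)
Compute ratio: I / I_ref = 71196567100
Compute log10: log10(71196567100) = 10.852459
Multiply: SIL = 10 * 10.852459 = 108.52

108.52 dB


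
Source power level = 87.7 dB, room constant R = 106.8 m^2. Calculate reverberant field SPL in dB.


Given values:
  Lw = 87.7 dB, R = 106.8 m^2
Formula: SPL = Lw + 10 * log10(4 / R)
Compute 4 / R = 4 / 106.8 = 0.037453
Compute 10 * log10(0.037453) = -14.2651
SPL = 87.7 + (-14.2651) = 73.43

73.43 dB


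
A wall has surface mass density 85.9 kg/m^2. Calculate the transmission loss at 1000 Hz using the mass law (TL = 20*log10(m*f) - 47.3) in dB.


Given values:
  m = 85.9 kg/m^2, f = 1000 Hz
Formula: TL = 20 * log10(m * f) - 47.3
Compute m * f = 85.9 * 1000 = 85900.0
Compute log10(85900.0) = 4.933993
Compute 20 * 4.933993 = 98.6799
TL = 98.6799 - 47.3 = 51.38

51.38 dB


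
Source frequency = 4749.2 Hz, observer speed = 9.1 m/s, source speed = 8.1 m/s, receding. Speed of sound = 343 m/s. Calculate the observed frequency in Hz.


Given values:
  f_s = 4749.2 Hz, v_o = 9.1 m/s, v_s = 8.1 m/s
  Direction: receding
Formula: f_o = f_s * (c - v_o) / (c + v_s)
Numerator: c - v_o = 343 - 9.1 = 333.9
Denominator: c + v_s = 343 + 8.1 = 351.1
f_o = 4749.2 * 333.9 / 351.1 = 4516.54

4516.54 Hz


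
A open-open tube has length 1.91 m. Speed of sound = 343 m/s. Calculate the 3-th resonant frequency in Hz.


Given values:
  Tube type: open-open, L = 1.91 m, c = 343 m/s, n = 3
Formula: f_n = n * c / (2 * L)
Compute 2 * L = 2 * 1.91 = 3.82
f = 3 * 343 / 3.82
f = 269.37

269.37 Hz


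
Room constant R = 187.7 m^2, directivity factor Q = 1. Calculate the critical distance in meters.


Given values:
  R = 187.7 m^2, Q = 1
Formula: d_c = 0.141 * sqrt(Q * R)
Compute Q * R = 1 * 187.7 = 187.7
Compute sqrt(187.7) = 13.7004
d_c = 0.141 * 13.7004 = 1.932

1.932 m


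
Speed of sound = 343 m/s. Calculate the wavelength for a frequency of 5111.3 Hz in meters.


Given values:
  c = 343 m/s, f = 5111.3 Hz
Formula: lambda = c / f
lambda = 343 / 5111.3
lambda = 0.0671

0.0671 m


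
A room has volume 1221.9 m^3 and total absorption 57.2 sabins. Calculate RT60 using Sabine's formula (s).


Given values:
  V = 1221.9 m^3
  A = 57.2 sabins
Formula: RT60 = 0.161 * V / A
Numerator: 0.161 * 1221.9 = 196.7259
RT60 = 196.7259 / 57.2 = 3.439

3.439 s


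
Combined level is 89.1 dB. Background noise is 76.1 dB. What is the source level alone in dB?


Given values:
  L_total = 89.1 dB, L_bg = 76.1 dB
Formula: L_source = 10 * log10(10^(L_total/10) - 10^(L_bg/10))
Convert to linear:
  10^(89.1/10) = 812830516.1641
  10^(76.1/10) = 40738027.7804
Difference: 812830516.1641 - 40738027.7804 = 772092488.3837
L_source = 10 * log10(772092488.3837) = 88.88

88.88 dB


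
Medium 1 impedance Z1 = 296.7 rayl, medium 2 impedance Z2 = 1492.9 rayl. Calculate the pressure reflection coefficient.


Given values:
  Z1 = 296.7 rayl, Z2 = 1492.9 rayl
Formula: R = (Z2 - Z1) / (Z2 + Z1)
Numerator: Z2 - Z1 = 1492.9 - 296.7 = 1196.2
Denominator: Z2 + Z1 = 1492.9 + 296.7 = 1789.6
R = 1196.2 / 1789.6 = 0.6684

0.6684


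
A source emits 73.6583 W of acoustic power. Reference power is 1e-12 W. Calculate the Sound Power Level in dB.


Given values:
  W = 73.6583 W
  W_ref = 1e-12 W
Formula: SWL = 10 * log10(W / W_ref)
Compute ratio: W / W_ref = 73658300000000
Compute log10: log10(73658300000000) = 13.867222
Multiply: SWL = 10 * 13.867222 = 138.67

138.67 dB


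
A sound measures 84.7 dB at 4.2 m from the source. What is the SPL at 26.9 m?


Given values:
  SPL1 = 84.7 dB, r1 = 4.2 m, r2 = 26.9 m
Formula: SPL2 = SPL1 - 20 * log10(r2 / r1)
Compute ratio: r2 / r1 = 26.9 / 4.2 = 6.4048
Compute log10: log10(6.4048) = 0.806506
Compute drop: 20 * 0.806506 = 16.1301
SPL2 = 84.7 - 16.1301 = 68.57

68.57 dB


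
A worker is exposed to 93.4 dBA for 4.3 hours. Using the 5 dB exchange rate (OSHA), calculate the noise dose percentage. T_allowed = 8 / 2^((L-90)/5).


Given values:
  L = 93.4 dBA, T = 4.3 hours
Formula: T_allowed = 8 / 2^((L - 90) / 5)
Compute exponent: (93.4 - 90) / 5 = 0.68
Compute 2^(0.68) = 1.60214
T_allowed = 8 / 1.60214 = 4.993321 hours
Dose = (T / T_allowed) * 100
Dose = (4.3 / 4.993321) * 100 = 86.12

86.12 %


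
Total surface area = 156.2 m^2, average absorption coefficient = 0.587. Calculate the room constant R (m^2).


Given values:
  S = 156.2 m^2, alpha = 0.587
Formula: R = S * alpha / (1 - alpha)
Numerator: 156.2 * 0.587 = 91.6894
Denominator: 1 - 0.587 = 0.413
R = 91.6894 / 0.413 = 222.01

222.01 m^2


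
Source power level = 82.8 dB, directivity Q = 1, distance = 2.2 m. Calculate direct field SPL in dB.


Given values:
  Lw = 82.8 dB, Q = 1, r = 2.2 m
Formula: SPL = Lw + 10 * log10(Q / (4 * pi * r^2))
Compute 4 * pi * r^2 = 4 * pi * 2.2^2 = 60.8212
Compute Q / denom = 1 / 60.8212 = 0.01644164
Compute 10 * log10(0.01644164) = -17.8405
SPL = 82.8 + (-17.8405) = 64.96

64.96 dB


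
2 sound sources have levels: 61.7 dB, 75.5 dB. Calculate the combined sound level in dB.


Formula: L_total = 10 * log10( sum(10^(Li/10)) )
  Source 1: 10^(61.7/10) = 1479108.3882
  Source 2: 10^(75.5/10) = 35481338.9234
Sum of linear values = 36960447.3116
L_total = 10 * log10(36960447.3116) = 75.68

75.68 dB


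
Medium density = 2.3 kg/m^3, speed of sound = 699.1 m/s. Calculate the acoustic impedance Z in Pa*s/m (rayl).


Given values:
  rho = 2.3 kg/m^3
  c = 699.1 m/s
Formula: Z = rho * c
Z = 2.3 * 699.1
Z = 1607.93

1607.93 rayl


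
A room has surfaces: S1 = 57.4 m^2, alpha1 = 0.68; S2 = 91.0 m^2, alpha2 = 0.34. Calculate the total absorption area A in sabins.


Given surfaces:
  Surface 1: 57.4 * 0.68 = 39.032
  Surface 2: 91.0 * 0.34 = 30.94
Formula: A = sum(Si * alpha_i)
A = 39.032 + 30.94
A = 69.97

69.97 sabins


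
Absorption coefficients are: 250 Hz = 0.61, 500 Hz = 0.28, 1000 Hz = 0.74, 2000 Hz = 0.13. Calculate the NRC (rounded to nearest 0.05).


Given values:
  a_250 = 0.61, a_500 = 0.28
  a_1000 = 0.74, a_2000 = 0.13
Formula: NRC = (a250 + a500 + a1000 + a2000) / 4
Sum = 0.61 + 0.28 + 0.74 + 0.13 = 1.76
NRC = 1.76 / 4 = 0.44
Rounded to nearest 0.05: 0.45

0.45


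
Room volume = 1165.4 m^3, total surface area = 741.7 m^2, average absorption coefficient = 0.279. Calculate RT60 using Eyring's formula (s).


Given values:
  V = 1165.4 m^3, S = 741.7 m^2, alpha = 0.279
Formula: RT60 = 0.161 * V / (-S * ln(1 - alpha))
Compute ln(1 - 0.279) = ln(0.721) = -0.327116
Denominator: -741.7 * -0.327116 = 242.6219
Numerator: 0.161 * 1165.4 = 187.6294
RT60 = 187.6294 / 242.6219 = 0.773

0.773 s


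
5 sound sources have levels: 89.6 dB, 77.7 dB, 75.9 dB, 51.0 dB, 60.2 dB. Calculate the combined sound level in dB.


Formula: L_total = 10 * log10( sum(10^(Li/10)) )
  Source 1: 10^(89.6/10) = 912010839.3559
  Source 2: 10^(77.7/10) = 58884365.5356
  Source 3: 10^(75.9/10) = 38904514.4994
  Source 4: 10^(51.0/10) = 125892.5412
  Source 5: 10^(60.2/10) = 1047128.5481
Sum of linear values = 1010972740.4802
L_total = 10 * log10(1010972740.4802) = 90.05

90.05 dB


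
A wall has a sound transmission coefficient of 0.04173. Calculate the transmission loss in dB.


Given values:
  tau = 0.04173
Formula: TL = 10 * log10(1 / tau)
Compute 1 / tau = 1 / 0.04173 = 23.9636
Compute log10(23.9636) = 1.379552
TL = 10 * 1.379552 = 13.8

13.8 dB


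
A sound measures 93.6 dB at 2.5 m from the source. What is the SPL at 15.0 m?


Given values:
  SPL1 = 93.6 dB, r1 = 2.5 m, r2 = 15.0 m
Formula: SPL2 = SPL1 - 20 * log10(r2 / r1)
Compute ratio: r2 / r1 = 15.0 / 2.5 = 6.0
Compute log10: log10(6.0) = 0.778151
Compute drop: 20 * 0.778151 = 15.563
SPL2 = 93.6 - 15.563 = 78.04

78.04 dB


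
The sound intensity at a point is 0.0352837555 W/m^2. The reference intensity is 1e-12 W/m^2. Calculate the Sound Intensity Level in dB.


Given values:
  I = 0.0352837555 W/m^2
  I_ref = 1e-12 W/m^2
Formula: SIL = 10 * log10(I / I_ref)
Compute ratio: I / I_ref = 35283755500
Compute log10: log10(35283755500) = 10.547575
Multiply: SIL = 10 * 10.547575 = 105.48

105.48 dB


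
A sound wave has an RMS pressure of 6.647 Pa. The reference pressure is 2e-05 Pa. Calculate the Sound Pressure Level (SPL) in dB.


Given values:
  p = 6.647 Pa
  p_ref = 2e-05 Pa
Formula: SPL = 20 * log10(p / p_ref)
Compute ratio: p / p_ref = 6.647 / 2e-05 = 332350
Compute log10: log10(332350) = 5.521596
Multiply: SPL = 20 * 5.521596 = 110.43

110.43 dB


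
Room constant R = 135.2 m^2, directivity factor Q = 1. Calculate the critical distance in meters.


Given values:
  R = 135.2 m^2, Q = 1
Formula: d_c = 0.141 * sqrt(Q * R)
Compute Q * R = 1 * 135.2 = 135.2
Compute sqrt(135.2) = 11.6276
d_c = 0.141 * 11.6276 = 1.639

1.639 m


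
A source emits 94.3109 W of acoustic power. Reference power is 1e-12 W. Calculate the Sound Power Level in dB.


Given values:
  W = 94.3109 W
  W_ref = 1e-12 W
Formula: SWL = 10 * log10(W / W_ref)
Compute ratio: W / W_ref = 94310900000000
Compute log10: log10(94310900000000) = 13.974562
Multiply: SWL = 10 * 13.974562 = 139.75

139.75 dB


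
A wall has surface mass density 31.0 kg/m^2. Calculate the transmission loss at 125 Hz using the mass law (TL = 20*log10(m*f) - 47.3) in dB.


Given values:
  m = 31.0 kg/m^2, f = 125 Hz
Formula: TL = 20 * log10(m * f) - 47.3
Compute m * f = 31.0 * 125 = 3875.0
Compute log10(3875.0) = 3.588272
Compute 20 * 3.588272 = 71.7654
TL = 71.7654 - 47.3 = 24.47

24.47 dB


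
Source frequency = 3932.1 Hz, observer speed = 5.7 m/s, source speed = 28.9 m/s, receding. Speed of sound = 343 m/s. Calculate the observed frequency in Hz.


Given values:
  f_s = 3932.1 Hz, v_o = 5.7 m/s, v_s = 28.9 m/s
  Direction: receding
Formula: f_o = f_s * (c - v_o) / (c + v_s)
Numerator: c - v_o = 343 - 5.7 = 337.3
Denominator: c + v_s = 343 + 28.9 = 371.9
f_o = 3932.1 * 337.3 / 371.9 = 3566.27

3566.27 Hz


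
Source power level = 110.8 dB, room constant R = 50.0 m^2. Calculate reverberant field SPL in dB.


Given values:
  Lw = 110.8 dB, R = 50.0 m^2
Formula: SPL = Lw + 10 * log10(4 / R)
Compute 4 / R = 4 / 50.0 = 0.08
Compute 10 * log10(0.08) = -10.9691
SPL = 110.8 + (-10.9691) = 99.83

99.83 dB


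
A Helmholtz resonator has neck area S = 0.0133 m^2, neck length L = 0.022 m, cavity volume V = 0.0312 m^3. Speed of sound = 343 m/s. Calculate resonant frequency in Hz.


Given values:
  S = 0.0133 m^2, L = 0.022 m, V = 0.0312 m^3, c = 343 m/s
Formula: f = (c / (2*pi)) * sqrt(S / (V * L))
Compute V * L = 0.0312 * 0.022 = 0.0006864
Compute S / (V * L) = 0.0133 / 0.0006864 = 19.3765
Compute sqrt(19.3765) = 4.401875
Compute c / (2*pi) = 343 / 6.283185 = 54.590148
f = 54.590148 * 4.401875 = 240.3

240.3 Hz


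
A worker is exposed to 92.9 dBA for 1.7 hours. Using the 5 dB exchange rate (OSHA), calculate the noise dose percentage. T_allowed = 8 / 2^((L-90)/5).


Given values:
  L = 92.9 dBA, T = 1.7 hours
Formula: T_allowed = 8 / 2^((L - 90) / 5)
Compute exponent: (92.9 - 90) / 5 = 0.58
Compute 2^(0.58) = 1.494849
T_allowed = 8 / 1.494849 = 5.351711 hours
Dose = (T / T_allowed) * 100
Dose = (1.7 / 5.351711) * 100 = 31.77

31.77 %


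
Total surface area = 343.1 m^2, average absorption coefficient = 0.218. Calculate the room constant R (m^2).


Given values:
  S = 343.1 m^2, alpha = 0.218
Formula: R = S * alpha / (1 - alpha)
Numerator: 343.1 * 0.218 = 74.7958
Denominator: 1 - 0.218 = 0.782
R = 74.7958 / 0.782 = 95.65

95.65 m^2


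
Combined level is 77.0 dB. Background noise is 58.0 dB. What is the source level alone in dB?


Given values:
  L_total = 77.0 dB, L_bg = 58.0 dB
Formula: L_source = 10 * log10(10^(L_total/10) - 10^(L_bg/10))
Convert to linear:
  10^(77.0/10) = 50118723.3627
  10^(58.0/10) = 630957.3445
Difference: 50118723.3627 - 630957.3445 = 49487766.0182
L_source = 10 * log10(49487766.0182) = 76.94

76.94 dB


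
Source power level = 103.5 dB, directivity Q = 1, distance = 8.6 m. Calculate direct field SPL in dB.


Given values:
  Lw = 103.5 dB, Q = 1, r = 8.6 m
Formula: SPL = Lw + 10 * log10(Q / (4 * pi * r^2))
Compute 4 * pi * r^2 = 4 * pi * 8.6^2 = 929.4088
Compute Q / denom = 1 / 929.4088 = 0.00107595
Compute 10 * log10(0.00107595) = -29.6821
SPL = 103.5 + (-29.6821) = 73.82

73.82 dB


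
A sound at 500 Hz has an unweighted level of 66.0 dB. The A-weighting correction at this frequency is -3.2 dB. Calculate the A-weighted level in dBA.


Given values:
  SPL = 66.0 dB
  A-weighting at 500 Hz = -3.2 dB
Formula: L_A = SPL + A_weight
L_A = 66.0 + (-3.2)
L_A = 62.8

62.8 dBA


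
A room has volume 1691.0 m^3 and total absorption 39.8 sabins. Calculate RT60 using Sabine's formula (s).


Given values:
  V = 1691.0 m^3
  A = 39.8 sabins
Formula: RT60 = 0.161 * V / A
Numerator: 0.161 * 1691.0 = 272.251
RT60 = 272.251 / 39.8 = 6.84

6.84 s


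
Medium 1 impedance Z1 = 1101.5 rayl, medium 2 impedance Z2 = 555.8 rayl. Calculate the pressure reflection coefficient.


Given values:
  Z1 = 1101.5 rayl, Z2 = 555.8 rayl
Formula: R = (Z2 - Z1) / (Z2 + Z1)
Numerator: Z2 - Z1 = 555.8 - 1101.5 = -545.7
Denominator: Z2 + Z1 = 555.8 + 1101.5 = 1657.3
R = -545.7 / 1657.3 = -0.3293

-0.3293


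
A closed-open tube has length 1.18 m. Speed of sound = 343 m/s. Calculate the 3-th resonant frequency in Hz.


Given values:
  Tube type: closed-open, L = 1.18 m, c = 343 m/s, n = 3
Formula: f_n = (2n - 1) * c / (4 * L)
Compute 2n - 1 = 2*3 - 1 = 5
Compute 4 * L = 4 * 1.18 = 4.72
f = 5 * 343 / 4.72
f = 363.35

363.35 Hz


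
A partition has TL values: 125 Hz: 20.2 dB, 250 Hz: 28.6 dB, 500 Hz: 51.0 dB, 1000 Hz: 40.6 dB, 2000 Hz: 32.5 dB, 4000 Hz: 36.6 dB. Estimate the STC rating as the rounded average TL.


Given TL values at each frequency:
  125 Hz: 20.2 dB
  250 Hz: 28.6 dB
  500 Hz: 51.0 dB
  1000 Hz: 40.6 dB
  2000 Hz: 32.5 dB
  4000 Hz: 36.6 dB
Formula: STC ~ round(average of TL values)
Sum = 20.2 + 28.6 + 51.0 + 40.6 + 32.5 + 36.6 = 209.5
Average = 209.5 / 6 = 34.92
Rounded: 35

35
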